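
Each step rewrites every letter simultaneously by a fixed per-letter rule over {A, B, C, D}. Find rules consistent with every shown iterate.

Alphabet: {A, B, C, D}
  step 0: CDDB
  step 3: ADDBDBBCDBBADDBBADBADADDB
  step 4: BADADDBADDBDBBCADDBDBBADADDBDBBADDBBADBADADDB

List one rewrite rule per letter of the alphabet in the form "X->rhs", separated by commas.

A->B, B->DB, C->BC, D->AD

  step 3 ⇒ step 4: ADDBDBBCDBBADDBBADBADADDB ⇒ B·AD·AD·DB·AD·DB·DB·BC·AD·DB·DB·B·AD·AD·DB·DB·B·AD·DB·B·AD·B·AD·AD·DB
    A ↦ B
    B ↦ DB
    C ↦ BC
    D ↦ AD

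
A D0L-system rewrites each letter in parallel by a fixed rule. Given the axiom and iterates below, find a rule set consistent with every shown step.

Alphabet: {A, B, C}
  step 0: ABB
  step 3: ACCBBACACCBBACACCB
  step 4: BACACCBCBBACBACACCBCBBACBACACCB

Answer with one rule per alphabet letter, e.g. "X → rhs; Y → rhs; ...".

A->B, B->CB, C->AC

  step 3 ⇒ step 4: ACCBBACACCBBACACCB ⇒ B·AC·AC·CB·CB·B·AC·B·AC·AC·CB·CB·B·AC·B·AC·AC·CB
    A ↦ B
    B ↦ CB
    C ↦ AC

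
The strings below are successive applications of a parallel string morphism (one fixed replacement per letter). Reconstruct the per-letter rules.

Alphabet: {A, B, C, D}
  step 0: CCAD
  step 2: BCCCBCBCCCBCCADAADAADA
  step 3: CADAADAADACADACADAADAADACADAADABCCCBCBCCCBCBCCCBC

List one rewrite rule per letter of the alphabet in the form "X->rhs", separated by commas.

  step 2 ⇒ step 3: BCCCBCBCCCBCCADAADAADA ⇒ C·ADA·ADA·ADA·C·ADA·C·ADA·ADA·ADA·C·ADA·ADA·BC·CC·BC·BC·CC·BC·BC·CC·BC
    A ↦ BC
    B ↦ C
    C ↦ ADA
    D ↦ CC

A->BC, B->C, C->ADA, D->CC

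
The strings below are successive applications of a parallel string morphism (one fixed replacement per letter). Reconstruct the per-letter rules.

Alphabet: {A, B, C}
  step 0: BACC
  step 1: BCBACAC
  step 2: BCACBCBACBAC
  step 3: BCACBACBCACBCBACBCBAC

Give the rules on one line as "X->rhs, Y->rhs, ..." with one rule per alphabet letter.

  step 2 ⇒ step 3: BCACBCBACBAC ⇒ BC·AC·B·AC·BC·AC·BC·B·AC·BC·B·AC
    A ↦ B
    B ↦ BC
    C ↦ AC

A->B, B->BC, C->AC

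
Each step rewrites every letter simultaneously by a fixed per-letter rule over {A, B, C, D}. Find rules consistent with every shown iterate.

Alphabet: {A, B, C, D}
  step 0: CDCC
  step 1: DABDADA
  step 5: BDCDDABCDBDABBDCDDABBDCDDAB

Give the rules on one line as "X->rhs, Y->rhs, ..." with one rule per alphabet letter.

A->D, B->CD, C->DA, D->B

  step 0 ⇒ step 1: CDCC ⇒ DA·B·DA·DA
    C ↦ DA
    D ↦ B
    A ↦ D  (constrained at step 1)
    B ↦ CD  (constrained at step 1)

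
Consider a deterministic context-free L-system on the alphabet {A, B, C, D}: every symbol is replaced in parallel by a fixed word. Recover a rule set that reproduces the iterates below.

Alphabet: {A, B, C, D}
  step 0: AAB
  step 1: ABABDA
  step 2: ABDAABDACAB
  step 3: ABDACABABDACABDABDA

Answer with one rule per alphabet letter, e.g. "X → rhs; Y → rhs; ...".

A->AB, B->DA, C->D, D->C

  step 2 ⇒ step 3: ABDAABDACAB ⇒ AB·DA·C·AB·AB·DA·C·AB·D·AB·DA
    A ↦ AB
    B ↦ DA
    C ↦ D
    D ↦ C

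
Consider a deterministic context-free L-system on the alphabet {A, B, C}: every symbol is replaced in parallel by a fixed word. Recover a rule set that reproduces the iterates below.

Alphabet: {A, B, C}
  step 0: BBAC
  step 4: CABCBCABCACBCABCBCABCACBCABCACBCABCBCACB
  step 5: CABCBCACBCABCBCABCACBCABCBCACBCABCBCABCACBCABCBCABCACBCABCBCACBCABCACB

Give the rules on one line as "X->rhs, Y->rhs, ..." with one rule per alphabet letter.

  step 4 ⇒ step 5: CABCBCABCACBCABCBCABCACBCABCACBCABCBCACB ⇒ CA·B·CB·CA·CB·CA·B·CB·CA·B·CA·CB·CA·B·CB·CA·CB·CA·B·CB·CA·B·CA·CB·CA·B·CB·CA·B·CA·CB·CA·B·CB·CA·CB·CA·B·CA·CB
    A ↦ B
    B ↦ CB
    C ↦ CA

A->B, B->CB, C->CA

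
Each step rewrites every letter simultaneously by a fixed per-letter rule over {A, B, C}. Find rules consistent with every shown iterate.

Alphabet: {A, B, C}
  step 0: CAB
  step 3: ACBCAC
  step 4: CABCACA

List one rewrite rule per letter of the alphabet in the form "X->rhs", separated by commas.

A->C, B->BC, C->A

  step 3 ⇒ step 4: ACBCAC ⇒ C·A·BC·A·C·A
    A ↦ C
    B ↦ BC
    C ↦ A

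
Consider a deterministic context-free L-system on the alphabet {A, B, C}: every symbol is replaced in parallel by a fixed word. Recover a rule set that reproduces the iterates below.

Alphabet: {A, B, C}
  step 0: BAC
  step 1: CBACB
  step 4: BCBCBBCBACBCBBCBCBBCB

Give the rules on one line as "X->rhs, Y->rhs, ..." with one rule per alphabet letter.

  step 0 ⇒ step 1: BAC ⇒ CB·AC·B
    A ↦ AC
    B ↦ CB
    C ↦ B

A->AC, B->CB, C->B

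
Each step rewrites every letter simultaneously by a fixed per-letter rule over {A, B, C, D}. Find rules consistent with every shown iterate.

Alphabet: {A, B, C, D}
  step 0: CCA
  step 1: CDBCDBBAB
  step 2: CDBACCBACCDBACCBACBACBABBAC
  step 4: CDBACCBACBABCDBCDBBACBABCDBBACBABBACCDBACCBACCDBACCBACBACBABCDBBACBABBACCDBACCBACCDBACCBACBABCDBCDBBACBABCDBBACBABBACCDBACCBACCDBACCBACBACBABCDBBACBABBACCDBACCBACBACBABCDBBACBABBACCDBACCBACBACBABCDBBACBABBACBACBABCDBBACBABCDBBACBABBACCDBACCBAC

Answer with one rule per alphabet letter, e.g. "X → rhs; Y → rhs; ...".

A->BAB, B->BAC, C->CDB, D->ACC

  step 1 ⇒ step 2: CDBCDBBAB ⇒ CDB·ACC·BAC·CDB·ACC·BAC·BAC·BAB·BAC
    A ↦ BAB
    B ↦ BAC
    C ↦ CDB
    D ↦ ACC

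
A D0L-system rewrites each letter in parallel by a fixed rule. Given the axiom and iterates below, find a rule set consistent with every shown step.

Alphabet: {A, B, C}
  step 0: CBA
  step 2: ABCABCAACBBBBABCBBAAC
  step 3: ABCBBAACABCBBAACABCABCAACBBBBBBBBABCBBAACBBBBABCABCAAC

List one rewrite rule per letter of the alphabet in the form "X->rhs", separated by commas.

  step 2 ⇒ step 3: ABCABCAACBBBBABCBBAAC ⇒ ABC·BB·AAC·ABC·BB·AAC·ABC·ABC·AAC·BB·BB·BB·BB·ABC·BB·AAC·BB·BB·ABC·ABC·AAC
    A ↦ ABC
    B ↦ BB
    C ↦ AAC

A->ABC, B->BB, C->AAC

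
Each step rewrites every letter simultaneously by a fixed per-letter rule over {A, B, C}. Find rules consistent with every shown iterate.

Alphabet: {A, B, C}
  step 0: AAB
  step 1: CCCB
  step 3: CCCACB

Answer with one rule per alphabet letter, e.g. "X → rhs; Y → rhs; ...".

  step 0 ⇒ step 1: AAB ⇒ C·C·CB
    A ↦ C
    B ↦ CB
    C ↦ A  (constrained at step 1)

A->C, B->CB, C->A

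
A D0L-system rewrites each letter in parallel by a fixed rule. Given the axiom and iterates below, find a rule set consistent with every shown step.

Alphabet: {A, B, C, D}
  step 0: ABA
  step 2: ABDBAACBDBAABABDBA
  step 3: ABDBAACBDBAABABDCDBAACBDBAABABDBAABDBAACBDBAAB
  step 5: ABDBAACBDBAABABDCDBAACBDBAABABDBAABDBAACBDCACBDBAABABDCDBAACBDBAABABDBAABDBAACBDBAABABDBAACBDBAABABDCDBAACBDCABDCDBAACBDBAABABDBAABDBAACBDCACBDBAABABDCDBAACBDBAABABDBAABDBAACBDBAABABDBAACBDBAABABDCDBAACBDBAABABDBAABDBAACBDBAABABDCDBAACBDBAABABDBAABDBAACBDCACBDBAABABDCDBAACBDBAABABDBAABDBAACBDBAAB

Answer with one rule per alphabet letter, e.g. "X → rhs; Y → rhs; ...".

  step 2 ⇒ step 3: ABDBAACBDBAABABDBA ⇒ AB·DBA·ACB·DBA·AB·AB·DC·DBA·ACB·DBA·AB·AB·DBA·AB·DBA·ACB·DBA·AB
    A ↦ AB
    B ↦ DBA
    C ↦ DC
    D ↦ ACB

A->AB, B->DBA, C->DC, D->ACB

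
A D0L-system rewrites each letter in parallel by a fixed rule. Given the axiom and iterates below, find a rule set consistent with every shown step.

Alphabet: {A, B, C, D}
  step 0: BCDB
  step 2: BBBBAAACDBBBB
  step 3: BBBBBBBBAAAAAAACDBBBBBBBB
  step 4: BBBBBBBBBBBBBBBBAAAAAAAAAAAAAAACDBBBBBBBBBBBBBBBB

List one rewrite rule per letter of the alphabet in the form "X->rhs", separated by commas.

  step 3 ⇒ step 4: BBBBBBBBAAAAAAACDBBBBBBBB ⇒ BB·BB·BB·BB·BB·BB·BB·BB·AA·AA·AA·AA·AA·AA·AA·A·CD·BB·BB·BB·BB·BB·BB·BB·BB
    A ↦ AA
    B ↦ BB
    C ↦ A
    D ↦ CD

A->AA, B->BB, C->A, D->CD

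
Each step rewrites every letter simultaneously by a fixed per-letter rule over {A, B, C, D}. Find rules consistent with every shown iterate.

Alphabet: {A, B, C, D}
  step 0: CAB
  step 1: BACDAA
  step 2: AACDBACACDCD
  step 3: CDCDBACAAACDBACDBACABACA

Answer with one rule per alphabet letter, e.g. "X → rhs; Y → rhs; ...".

  step 2 ⇒ step 3: AACDBACACDCD ⇒ CD·CD·BA·CA·AA·CD·BA·CD·BA·CA·BA·CA
    A ↦ CD
    B ↦ AA
    C ↦ BA
    D ↦ CA

A->CD, B->AA, C->BA, D->CA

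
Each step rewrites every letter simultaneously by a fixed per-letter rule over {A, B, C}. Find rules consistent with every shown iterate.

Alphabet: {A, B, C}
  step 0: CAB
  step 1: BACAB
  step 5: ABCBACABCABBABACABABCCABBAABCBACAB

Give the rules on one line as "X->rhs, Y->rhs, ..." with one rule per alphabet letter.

A->C, B->AB, C->BA

  step 0 ⇒ step 1: CAB ⇒ BA·C·AB
    A ↦ C
    B ↦ AB
    C ↦ BA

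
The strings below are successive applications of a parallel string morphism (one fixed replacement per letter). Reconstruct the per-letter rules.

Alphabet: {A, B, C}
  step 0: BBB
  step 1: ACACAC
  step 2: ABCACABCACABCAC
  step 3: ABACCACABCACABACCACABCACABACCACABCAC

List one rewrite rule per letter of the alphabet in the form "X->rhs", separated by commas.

  step 2 ⇒ step 3: ABCACABCACABCAC ⇒ AB·AC·CAC·AB·CAC·AB·AC·CAC·AB·CAC·AB·AC·CAC·AB·CAC
    A ↦ AB
    B ↦ AC
    C ↦ CAC

A->AB, B->AC, C->CAC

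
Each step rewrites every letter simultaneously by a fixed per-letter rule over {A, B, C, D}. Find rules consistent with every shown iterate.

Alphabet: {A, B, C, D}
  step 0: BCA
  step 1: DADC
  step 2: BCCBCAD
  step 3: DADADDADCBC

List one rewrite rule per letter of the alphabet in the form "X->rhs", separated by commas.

  step 2 ⇒ step 3: BCCBCAD ⇒ D·AD·AD·D·AD·C·BC
    A ↦ C
    B ↦ D
    C ↦ AD
    D ↦ BC

A->C, B->D, C->AD, D->BC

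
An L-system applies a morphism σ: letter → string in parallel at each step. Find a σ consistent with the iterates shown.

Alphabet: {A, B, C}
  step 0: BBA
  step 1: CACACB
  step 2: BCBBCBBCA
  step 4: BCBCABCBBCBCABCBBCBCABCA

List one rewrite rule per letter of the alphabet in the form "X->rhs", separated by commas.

  step 1 ⇒ step 2: CACACB ⇒ B·CB·B·CB·B·CA
    A ↦ CB
    B ↦ CA
    C ↦ B

A->CB, B->CA, C->B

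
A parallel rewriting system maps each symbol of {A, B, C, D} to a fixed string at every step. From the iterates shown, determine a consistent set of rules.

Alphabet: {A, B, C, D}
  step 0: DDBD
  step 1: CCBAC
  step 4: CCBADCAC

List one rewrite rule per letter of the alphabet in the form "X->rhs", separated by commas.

A->D, B->BA, C->A, D->C

  step 0 ⇒ step 1: DDBD ⇒ C·C·BA·C
    B ↦ BA
    D ↦ C
    A ↦ D  (constrained at step 1)
    C ↦ A  (constrained at step 1)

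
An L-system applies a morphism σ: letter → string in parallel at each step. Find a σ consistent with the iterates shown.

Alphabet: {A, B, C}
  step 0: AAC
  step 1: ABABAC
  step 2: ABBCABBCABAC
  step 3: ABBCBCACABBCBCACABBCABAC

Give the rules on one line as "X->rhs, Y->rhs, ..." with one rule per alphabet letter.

  step 2 ⇒ step 3: ABBCABBCABAC ⇒ AB·BC·BC·AC·AB·BC·BC·AC·AB·BC·AB·AC
    A ↦ AB
    B ↦ BC
    C ↦ AC

A->AB, B->BC, C->AC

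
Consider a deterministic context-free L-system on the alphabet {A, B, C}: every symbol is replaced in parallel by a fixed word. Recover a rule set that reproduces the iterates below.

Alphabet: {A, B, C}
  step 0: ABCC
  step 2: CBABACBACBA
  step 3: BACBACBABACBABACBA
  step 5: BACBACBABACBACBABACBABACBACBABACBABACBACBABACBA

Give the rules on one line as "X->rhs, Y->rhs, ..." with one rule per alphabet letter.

  step 2 ⇒ step 3: CBABACBACBA ⇒ BA·C·BA·C·BA·BA·C·BA·BA·C·BA
    A ↦ BA
    B ↦ C
    C ↦ BA

A->BA, B->C, C->BA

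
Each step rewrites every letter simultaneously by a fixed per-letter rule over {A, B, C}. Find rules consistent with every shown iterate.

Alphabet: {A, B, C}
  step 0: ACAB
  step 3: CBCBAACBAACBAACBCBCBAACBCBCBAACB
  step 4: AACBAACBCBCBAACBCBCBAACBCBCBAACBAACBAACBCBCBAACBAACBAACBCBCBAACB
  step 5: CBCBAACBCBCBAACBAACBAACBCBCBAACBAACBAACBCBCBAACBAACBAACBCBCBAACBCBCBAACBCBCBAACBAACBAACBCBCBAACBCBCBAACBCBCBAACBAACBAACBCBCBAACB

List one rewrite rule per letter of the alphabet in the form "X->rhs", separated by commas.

  step 4 ⇒ step 5: AACBAACBCBCBAACBCBCBAACBCBCBAACBAACBAACBCBCBAACBAACBAACBCBCBAACB ⇒ CB·CB·AA·CB·CB·CB·AA·CB·AA·CB·AA·CB·CB·CB·AA·CB·AA·CB·AA·CB·CB·CB·AA·CB·AA·CB·AA·CB·CB·CB·AA·CB·CB·CB·AA·CB·CB·CB·AA·CB·AA·CB·AA·CB·CB·CB·AA·CB·CB·CB·AA·CB·CB·CB·AA·CB·AA·CB·AA·CB·CB·CB·AA·CB
    A ↦ CB
    B ↦ CB
    C ↦ AA

A->CB, B->CB, C->AA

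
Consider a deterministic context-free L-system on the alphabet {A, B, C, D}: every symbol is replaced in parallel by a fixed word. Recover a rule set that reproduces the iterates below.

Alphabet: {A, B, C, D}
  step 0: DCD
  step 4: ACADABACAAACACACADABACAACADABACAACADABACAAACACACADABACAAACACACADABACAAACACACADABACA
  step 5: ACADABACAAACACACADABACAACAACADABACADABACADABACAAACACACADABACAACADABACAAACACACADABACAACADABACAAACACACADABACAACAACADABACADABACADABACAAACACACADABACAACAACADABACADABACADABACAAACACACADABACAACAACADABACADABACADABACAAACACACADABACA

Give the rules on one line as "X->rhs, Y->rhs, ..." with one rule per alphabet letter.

  step 4 ⇒ step 5: ACADABACAAACACACADABACAACADABACAACADABACAAACACACADABACAAACACACADABACAAACACACADABACA ⇒ ACA·DAB·ACA·A·ACA·C·ACA·DAB·ACA·ACA·ACA·DAB·ACA·DAB·ACA·DAB·ACA·A·ACA·C·ACA·DAB·ACA·ACA·DAB·ACA·A·ACA·C·ACA·DAB·ACA·ACA·DAB·ACA·A·ACA·C·ACA·DAB·ACA·ACA·ACA·DAB·ACA·DAB·ACA·DAB·ACA·A·ACA·C·ACA·DAB·ACA·ACA·ACA·DAB·ACA·DAB·ACA·DAB·ACA·A·ACA·C·ACA·DAB·ACA·ACA·ACA·DAB·ACA·DAB·ACA·DAB·ACA·A·ACA·C·ACA·DAB·ACA
    A ↦ ACA
    B ↦ C
    C ↦ DAB
    D ↦ A

A->ACA, B->C, C->DAB, D->A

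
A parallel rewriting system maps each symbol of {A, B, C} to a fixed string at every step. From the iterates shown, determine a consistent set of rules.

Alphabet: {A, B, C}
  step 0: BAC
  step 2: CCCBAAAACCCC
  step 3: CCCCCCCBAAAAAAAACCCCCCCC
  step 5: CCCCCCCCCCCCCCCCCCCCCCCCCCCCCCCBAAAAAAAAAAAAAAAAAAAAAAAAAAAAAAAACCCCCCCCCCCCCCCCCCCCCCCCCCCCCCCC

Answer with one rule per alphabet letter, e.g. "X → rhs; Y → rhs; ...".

  step 2 ⇒ step 3: CCCBAAAACCCC ⇒ CC·CC·CC·CB·AA·AA·AA·AA·CC·CC·CC·CC
    A ↦ AA
    B ↦ CB
    C ↦ CC

A->AA, B->CB, C->CC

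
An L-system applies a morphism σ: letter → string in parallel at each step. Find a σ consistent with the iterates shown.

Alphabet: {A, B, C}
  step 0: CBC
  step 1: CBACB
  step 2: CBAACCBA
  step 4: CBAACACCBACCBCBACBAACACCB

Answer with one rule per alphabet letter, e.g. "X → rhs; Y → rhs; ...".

A->AC, B->A, C->CB

  step 1 ⇒ step 2: CBACB ⇒ CB·A·AC·CB·A
    A ↦ AC
    B ↦ A
    C ↦ CB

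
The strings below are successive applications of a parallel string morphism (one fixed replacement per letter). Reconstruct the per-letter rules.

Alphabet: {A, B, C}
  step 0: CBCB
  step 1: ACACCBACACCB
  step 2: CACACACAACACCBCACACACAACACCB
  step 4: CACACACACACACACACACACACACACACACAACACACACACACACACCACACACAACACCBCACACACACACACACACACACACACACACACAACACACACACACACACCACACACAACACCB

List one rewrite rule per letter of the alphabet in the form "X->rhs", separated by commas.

A->C, B->CCB, C->ACA

  step 1 ⇒ step 2: ACACCBACACCB ⇒ C·ACA·C·ACA·ACA·CCB·C·ACA·C·ACA·ACA·CCB
    A ↦ C
    B ↦ CCB
    C ↦ ACA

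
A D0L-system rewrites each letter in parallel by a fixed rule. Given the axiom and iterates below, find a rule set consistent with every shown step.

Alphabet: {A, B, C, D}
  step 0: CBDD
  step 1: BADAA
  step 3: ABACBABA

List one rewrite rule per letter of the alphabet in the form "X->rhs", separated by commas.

  step 0 ⇒ step 1: CBDD ⇒ BA·D·A·A
    B ↦ D
    C ↦ BA
    D ↦ A
    A ↦ C  (constrained at step 1)

A->C, B->D, C->BA, D->A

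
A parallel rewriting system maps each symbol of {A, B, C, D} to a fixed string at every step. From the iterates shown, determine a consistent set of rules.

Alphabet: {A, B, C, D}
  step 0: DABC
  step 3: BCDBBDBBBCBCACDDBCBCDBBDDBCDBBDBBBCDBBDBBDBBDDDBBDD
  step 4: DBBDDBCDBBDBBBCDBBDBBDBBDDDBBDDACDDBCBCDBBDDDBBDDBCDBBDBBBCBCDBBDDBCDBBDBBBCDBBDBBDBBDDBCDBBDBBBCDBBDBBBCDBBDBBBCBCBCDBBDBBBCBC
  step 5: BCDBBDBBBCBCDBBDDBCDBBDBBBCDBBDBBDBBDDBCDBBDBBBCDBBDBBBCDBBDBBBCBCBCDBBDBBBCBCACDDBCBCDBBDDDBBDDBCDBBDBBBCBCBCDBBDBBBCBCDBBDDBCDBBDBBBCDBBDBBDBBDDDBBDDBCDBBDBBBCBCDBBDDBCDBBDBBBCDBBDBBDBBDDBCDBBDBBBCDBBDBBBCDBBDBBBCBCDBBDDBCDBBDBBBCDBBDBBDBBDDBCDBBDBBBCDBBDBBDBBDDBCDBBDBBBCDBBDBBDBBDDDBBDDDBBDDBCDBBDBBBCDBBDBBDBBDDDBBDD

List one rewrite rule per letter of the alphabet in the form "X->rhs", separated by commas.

  step 4 ⇒ step 5: DBBDDBCDBBDBBBCDBBDBBDBBDDDBBDDACDDBCBCDBBDDDBBDDBCDBBDBBBCBCDBBDDBCDBBDBBBCDBBDBBDBBDDBCDBBDBBBCDBBDBBBCDBBDBBBCBCBCDBBDBBBCBC ⇒ BC·DBB·DBB·BC·BC·DBB·DD·BC·DBB·DBB·BC·DBB·DBB·DBB·DD·BC·DBB·DBB·BC·DBB·DBB·BC·DBB·DBB·BC·BC·BC·DBB·DBB·BC·BC·AC·DD·BC·BC·DBB·DD·DBB·DD·BC·DBB·DBB·BC·BC·BC·DBB·DBB·BC·BC·DBB·DD·BC·DBB·DBB·BC·DBB·DBB·DBB·DD·DBB·DD·BC·DBB·DBB·BC·BC·DBB·DD·BC·DBB·DBB·BC·DBB·DBB·DBB·DD·BC·DBB·DBB·BC·DBB·DBB·BC·DBB·DBB·BC·BC·DBB·DD·BC·DBB·DBB·BC·DBB·DBB·DBB·DD·BC·DBB·DBB·BC·DBB·DBB·DBB·DD·BC·DBB·DBB·BC·DBB·DBB·DBB·DD·DBB·DD·DBB·DD·BC·DBB·DBB·BC·DBB·DBB·DBB·DD·DBB·DD
    A ↦ AC
    B ↦ DBB
    C ↦ DD
    D ↦ BC

A->AC, B->DBB, C->DD, D->BC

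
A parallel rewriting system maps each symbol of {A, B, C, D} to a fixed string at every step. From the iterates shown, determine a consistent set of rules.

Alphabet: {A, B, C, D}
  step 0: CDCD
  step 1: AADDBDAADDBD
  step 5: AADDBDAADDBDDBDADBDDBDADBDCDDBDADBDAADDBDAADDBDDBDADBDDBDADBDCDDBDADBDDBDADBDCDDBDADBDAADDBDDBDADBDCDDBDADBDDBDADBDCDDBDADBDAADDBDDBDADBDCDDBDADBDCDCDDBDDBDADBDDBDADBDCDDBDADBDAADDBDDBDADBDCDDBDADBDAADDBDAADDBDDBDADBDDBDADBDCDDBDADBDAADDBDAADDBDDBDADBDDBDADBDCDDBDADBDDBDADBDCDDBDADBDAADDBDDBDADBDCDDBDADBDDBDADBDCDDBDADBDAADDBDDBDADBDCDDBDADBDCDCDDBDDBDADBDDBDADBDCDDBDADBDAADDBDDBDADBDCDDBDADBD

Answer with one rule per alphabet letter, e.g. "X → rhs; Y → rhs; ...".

  step 0 ⇒ step 1: CDCD ⇒ AAD·DBD·AAD·DBD
    C ↦ AAD
    D ↦ DBD
    A ↦ CD  (constrained at step 1)
    B ↦ A  (constrained at step 1)

A->CD, B->A, C->AAD, D->DBD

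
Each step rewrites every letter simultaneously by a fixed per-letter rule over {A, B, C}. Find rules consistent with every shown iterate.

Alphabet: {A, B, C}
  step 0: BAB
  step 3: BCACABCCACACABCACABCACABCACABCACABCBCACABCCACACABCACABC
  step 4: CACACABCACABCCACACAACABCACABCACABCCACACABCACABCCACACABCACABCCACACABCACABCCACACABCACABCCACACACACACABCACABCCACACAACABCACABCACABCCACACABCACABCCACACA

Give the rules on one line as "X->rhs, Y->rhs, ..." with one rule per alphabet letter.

  step 3 ⇒ step 4: BCACABCCACACABCACABCACABCACABCACABCBCACABCCACACABCACABC ⇒ CAC·ACA·BC·ACA·BC·CAC·ACA·ACA·BC·ACA·BC·ACA·BC·CAC·ACA·BC·ACA·BC·CAC·ACA·BC·ACA·BC·CAC·ACA·BC·ACA·BC·CAC·ACA·BC·ACA·BC·CAC·ACA·CAC·ACA·BC·ACA·BC·CAC·ACA·ACA·BC·ACA·BC·ACA·BC·CAC·ACA·BC·ACA·BC·CAC·ACA
    A ↦ BC
    B ↦ CAC
    C ↦ ACA

A->BC, B->CAC, C->ACA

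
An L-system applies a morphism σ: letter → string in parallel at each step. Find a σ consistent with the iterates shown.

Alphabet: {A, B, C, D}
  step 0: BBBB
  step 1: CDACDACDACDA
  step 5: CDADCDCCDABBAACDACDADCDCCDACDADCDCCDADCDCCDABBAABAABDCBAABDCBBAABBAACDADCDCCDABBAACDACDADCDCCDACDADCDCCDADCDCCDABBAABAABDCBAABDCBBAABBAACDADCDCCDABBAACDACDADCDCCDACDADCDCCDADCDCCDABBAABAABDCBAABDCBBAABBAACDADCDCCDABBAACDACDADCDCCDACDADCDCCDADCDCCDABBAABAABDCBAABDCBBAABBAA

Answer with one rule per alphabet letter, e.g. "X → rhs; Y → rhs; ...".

  step 0 ⇒ step 1: BBBB ⇒ CDA·CDA·CDA·CDA
    B ↦ CDA
    A ↦ DC  (constrained at step 1)
    C ↦ BAA  (constrained at step 1)
    D ↦ B  (constrained at step 1)

A->DC, B->CDA, C->BAA, D->B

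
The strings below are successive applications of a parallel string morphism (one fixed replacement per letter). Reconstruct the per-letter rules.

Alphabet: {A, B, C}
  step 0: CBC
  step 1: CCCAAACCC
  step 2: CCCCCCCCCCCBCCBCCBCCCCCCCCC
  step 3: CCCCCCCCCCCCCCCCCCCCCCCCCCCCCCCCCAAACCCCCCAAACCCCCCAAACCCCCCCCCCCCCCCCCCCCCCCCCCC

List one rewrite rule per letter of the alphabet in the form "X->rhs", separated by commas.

A->CCB, B->AAA, C->CCC

  step 2 ⇒ step 3: CCCCCCCCCCCBCCBCCBCCCCCCCCC ⇒ CCC·CCC·CCC·CCC·CCC·CCC·CCC·CCC·CCC·CCC·CCC·AAA·CCC·CCC·AAA·CCC·CCC·AAA·CCC·CCC·CCC·CCC·CCC·CCC·CCC·CCC·CCC
    B ↦ AAA
    C ↦ CCC
  step 1 ⇒ step 2: CCCAAACCC ⇒ CCC·CCC·CCC·CCB·CCB·CCB·CCC·CCC·CCC
    A ↦ CCB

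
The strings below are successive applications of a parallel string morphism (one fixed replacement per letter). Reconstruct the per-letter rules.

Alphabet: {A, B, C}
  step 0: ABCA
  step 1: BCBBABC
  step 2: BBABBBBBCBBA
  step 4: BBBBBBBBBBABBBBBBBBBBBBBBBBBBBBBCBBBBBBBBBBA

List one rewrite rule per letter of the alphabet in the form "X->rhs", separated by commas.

  step 1 ⇒ step 2: BCBBABC ⇒ BB·A·BB·BB·BC·BB·A
    A ↦ BC
    B ↦ BB
    C ↦ A

A->BC, B->BB, C->A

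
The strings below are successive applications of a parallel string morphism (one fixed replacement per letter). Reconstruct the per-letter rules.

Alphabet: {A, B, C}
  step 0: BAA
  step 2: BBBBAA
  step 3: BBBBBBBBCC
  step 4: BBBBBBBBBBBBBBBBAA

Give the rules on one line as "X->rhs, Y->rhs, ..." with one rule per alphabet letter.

  step 3 ⇒ step 4: BBBBBBBBCC ⇒ BB·BB·BB·BB·BB·BB·BB·BB·A·A
    B ↦ BB
    C ↦ A
  step 2 ⇒ step 3: BBBBAA ⇒ BB·BB·BB·BB·C·C
    A ↦ C

A->C, B->BB, C->A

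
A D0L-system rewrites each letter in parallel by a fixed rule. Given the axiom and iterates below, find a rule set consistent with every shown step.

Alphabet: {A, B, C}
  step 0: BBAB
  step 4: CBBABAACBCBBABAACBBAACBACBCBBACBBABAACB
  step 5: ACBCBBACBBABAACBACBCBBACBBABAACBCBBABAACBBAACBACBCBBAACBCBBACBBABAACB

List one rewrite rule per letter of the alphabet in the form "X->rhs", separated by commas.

  step 4 ⇒ step 5: CBBABAACBCBBABAACBBAACBACBCBBACBBABAACB ⇒ A·CB·CB·BA·CB·BA·BA·A·CB·A·CB·CB·BA·CB·BA·BA·A·CB·CB·BA·BA·A·CB·BA·A·CB·A·CB·CB·BA·A·CB·CB·BA·CB·BA·BA·A·CB
    A ↦ BA
    B ↦ CB
    C ↦ A

A->BA, B->CB, C->A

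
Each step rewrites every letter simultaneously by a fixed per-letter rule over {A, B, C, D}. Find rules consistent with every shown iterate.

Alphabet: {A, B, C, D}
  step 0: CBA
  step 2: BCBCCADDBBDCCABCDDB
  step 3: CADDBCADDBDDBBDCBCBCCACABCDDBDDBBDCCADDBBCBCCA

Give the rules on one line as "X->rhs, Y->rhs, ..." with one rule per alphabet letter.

A->BDC, B->CA, C->DDB, D->BC

  step 2 ⇒ step 3: BCBCCADDBBDCCABCDDB ⇒ CA·DDB·CA·DDB·DDB·BDC·BC·BC·CA·CA·BC·DDB·DDB·BDC·CA·DDB·BC·BC·CA
    A ↦ BDC
    B ↦ CA
    C ↦ DDB
    D ↦ BC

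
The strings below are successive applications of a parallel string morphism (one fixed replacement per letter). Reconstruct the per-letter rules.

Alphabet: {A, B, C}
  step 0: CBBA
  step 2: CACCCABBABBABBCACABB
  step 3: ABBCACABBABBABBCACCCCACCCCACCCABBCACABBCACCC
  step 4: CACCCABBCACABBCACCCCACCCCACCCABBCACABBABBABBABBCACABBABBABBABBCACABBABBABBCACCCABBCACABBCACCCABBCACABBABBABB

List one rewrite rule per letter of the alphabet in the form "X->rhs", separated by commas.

  step 3 ⇒ step 4: ABBCACABBABBABBCACCCCACCCCACCCABBCACABBCACCC ⇒ CAC·C·C·ABB·CAC·ABB·CAC·C·C·CAC·C·C·CAC·C·C·ABB·CAC·ABB·ABB·ABB·ABB·CAC·ABB·ABB·ABB·ABB·CAC·ABB·ABB·ABB·CAC·C·C·ABB·CAC·ABB·CAC·C·C·ABB·CAC·ABB·ABB·ABB
    A ↦ CAC
    B ↦ C
    C ↦ ABB

A->CAC, B->C, C->ABB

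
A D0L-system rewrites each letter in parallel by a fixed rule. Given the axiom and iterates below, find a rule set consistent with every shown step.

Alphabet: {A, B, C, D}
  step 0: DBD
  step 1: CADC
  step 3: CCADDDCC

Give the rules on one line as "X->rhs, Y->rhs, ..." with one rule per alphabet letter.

  step 0 ⇒ step 1: DBD ⇒ C·AD·C
    B ↦ AD
    D ↦ C
    A ↦ B  (constrained at step 1)
    C ↦ DD  (constrained at step 1)

A->B, B->AD, C->DD, D->C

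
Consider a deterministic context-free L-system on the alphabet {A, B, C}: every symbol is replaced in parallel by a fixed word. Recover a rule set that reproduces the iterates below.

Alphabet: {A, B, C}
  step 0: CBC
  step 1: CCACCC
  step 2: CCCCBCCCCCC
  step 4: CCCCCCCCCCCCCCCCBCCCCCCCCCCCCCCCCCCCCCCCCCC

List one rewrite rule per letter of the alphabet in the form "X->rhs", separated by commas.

A->B, B->AC, C->CC

  step 1 ⇒ step 2: CCACCC ⇒ CC·CC·B·CC·CC·CC
    A ↦ B
    C ↦ CC
  step 0 ⇒ step 1: CBC ⇒ CC·AC·CC
    B ↦ AC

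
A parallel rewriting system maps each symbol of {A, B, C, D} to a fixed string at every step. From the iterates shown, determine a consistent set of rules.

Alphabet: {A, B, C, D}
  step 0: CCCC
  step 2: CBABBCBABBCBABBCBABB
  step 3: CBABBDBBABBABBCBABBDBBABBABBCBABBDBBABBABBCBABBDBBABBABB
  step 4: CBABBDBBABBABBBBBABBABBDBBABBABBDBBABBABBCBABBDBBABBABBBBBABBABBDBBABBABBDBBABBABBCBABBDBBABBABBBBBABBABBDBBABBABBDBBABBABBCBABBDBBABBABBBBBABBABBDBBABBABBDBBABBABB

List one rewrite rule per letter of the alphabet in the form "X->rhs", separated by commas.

A->DBB, B->ABB, C->CB, D->BBB

  step 3 ⇒ step 4: CBABBDBBABBABBCBABBDBBABBABBCBABBDBBABBABBCBABBDBBABBABB ⇒ CB·ABB·DBB·ABB·ABB·BBB·ABB·ABB·DBB·ABB·ABB·DBB·ABB·ABB·CB·ABB·DBB·ABB·ABB·BBB·ABB·ABB·DBB·ABB·ABB·DBB·ABB·ABB·CB·ABB·DBB·ABB·ABB·BBB·ABB·ABB·DBB·ABB·ABB·DBB·ABB·ABB·CB·ABB·DBB·ABB·ABB·BBB·ABB·ABB·DBB·ABB·ABB·DBB·ABB·ABB
    A ↦ DBB
    B ↦ ABB
    C ↦ CB
    D ↦ BBB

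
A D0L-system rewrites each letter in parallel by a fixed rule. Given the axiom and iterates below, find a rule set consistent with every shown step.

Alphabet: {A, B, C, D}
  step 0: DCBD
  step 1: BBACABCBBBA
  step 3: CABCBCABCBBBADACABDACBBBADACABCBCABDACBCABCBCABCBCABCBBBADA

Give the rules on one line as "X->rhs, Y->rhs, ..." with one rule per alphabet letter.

  step 0 ⇒ step 1: DCBD ⇒ BBA·CAB·CB·BBA
    B ↦ CB
    C ↦ CAB
    D ↦ BBA
    A ↦ DA  (constrained at step 1)

A->DA, B->CB, C->CAB, D->BBA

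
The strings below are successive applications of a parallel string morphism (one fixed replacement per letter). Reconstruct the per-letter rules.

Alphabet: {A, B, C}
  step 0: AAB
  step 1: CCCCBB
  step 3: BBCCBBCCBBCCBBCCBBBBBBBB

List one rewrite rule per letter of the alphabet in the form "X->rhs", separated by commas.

  step 0 ⇒ step 1: AAB ⇒ CC·CC·BB
    A ↦ CC
    B ↦ BB
    C ↦ BA  (constrained at step 1)

A->CC, B->BB, C->BA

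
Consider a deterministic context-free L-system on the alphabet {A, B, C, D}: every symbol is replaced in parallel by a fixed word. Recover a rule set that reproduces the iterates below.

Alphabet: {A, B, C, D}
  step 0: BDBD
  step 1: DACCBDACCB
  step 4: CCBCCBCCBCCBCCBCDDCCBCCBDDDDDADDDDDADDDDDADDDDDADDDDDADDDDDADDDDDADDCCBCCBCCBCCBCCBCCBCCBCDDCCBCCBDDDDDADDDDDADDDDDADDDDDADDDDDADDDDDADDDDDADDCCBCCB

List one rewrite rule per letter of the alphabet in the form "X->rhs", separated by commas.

  step 0 ⇒ step 1: BDBD ⇒ DA·CCB·DA·CCB
    B ↦ DA
    D ↦ CCB
    A ↦ CDD  (constrained at step 1)
    C ↦ DD  (constrained at step 1)

A->CDD, B->DA, C->DD, D->CCB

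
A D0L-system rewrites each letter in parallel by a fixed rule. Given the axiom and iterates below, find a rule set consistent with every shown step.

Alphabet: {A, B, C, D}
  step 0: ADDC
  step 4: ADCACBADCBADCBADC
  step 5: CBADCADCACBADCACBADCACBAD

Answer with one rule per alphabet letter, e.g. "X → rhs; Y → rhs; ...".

A->C, B->CA, C->AD, D->B

  step 4 ⇒ step 5: ADCACBADCBADCBADC ⇒ C·B·AD·C·AD·CA·C·B·AD·CA·C·B·AD·CA·C·B·AD
    A ↦ C
    B ↦ CA
    C ↦ AD
    D ↦ B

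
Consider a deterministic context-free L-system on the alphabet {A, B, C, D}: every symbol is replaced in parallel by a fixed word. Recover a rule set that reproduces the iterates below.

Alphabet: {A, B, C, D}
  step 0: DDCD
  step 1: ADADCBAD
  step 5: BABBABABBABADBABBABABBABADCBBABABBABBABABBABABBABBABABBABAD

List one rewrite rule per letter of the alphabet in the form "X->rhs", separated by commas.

  step 0 ⇒ step 1: DDCD ⇒ AD·AD·CB·AD
    C ↦ CB
    D ↦ AD
    A ↦ B  (constrained at step 1)
    B ↦ BA  (constrained at step 1)

A->B, B->BA, C->CB, D->AD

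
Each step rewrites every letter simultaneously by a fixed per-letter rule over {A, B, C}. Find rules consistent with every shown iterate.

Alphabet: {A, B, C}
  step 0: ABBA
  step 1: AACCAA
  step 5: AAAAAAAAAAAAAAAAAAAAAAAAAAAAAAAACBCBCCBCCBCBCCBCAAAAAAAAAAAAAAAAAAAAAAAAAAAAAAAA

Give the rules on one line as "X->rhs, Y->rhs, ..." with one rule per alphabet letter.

  step 0 ⇒ step 1: ABBA ⇒ AA·C·C·AA
    A ↦ AA
    B ↦ C
    C ↦ BC  (constrained at step 1)

A->AA, B->C, C->BC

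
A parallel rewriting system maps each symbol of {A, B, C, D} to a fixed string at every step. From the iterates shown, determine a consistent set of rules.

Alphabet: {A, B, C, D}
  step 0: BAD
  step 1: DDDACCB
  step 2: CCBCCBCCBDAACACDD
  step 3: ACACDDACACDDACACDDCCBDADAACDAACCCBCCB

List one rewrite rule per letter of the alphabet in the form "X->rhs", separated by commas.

  step 2 ⇒ step 3: CCBCCBCCBDAACACDD ⇒ AC·AC·DD·AC·AC·DD·AC·AC·DD·CCB·DA·DA·AC·DA·AC·CCB·CCB
    A ↦ DA
    B ↦ DD
    C ↦ AC
    D ↦ CCB

A->DA, B->DD, C->AC, D->CCB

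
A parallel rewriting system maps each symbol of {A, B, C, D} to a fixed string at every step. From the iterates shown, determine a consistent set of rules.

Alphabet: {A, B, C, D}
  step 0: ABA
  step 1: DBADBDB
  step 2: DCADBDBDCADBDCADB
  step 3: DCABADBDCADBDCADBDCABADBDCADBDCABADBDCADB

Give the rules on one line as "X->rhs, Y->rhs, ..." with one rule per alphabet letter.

  step 2 ⇒ step 3: DCADBDBDCADBDCADB ⇒ DC·ABA·DB·DC·ADB·DC·ADB·DC·ABA·DB·DC·ADB·DC·ABA·DB·DC·ADB
    A ↦ DB
    B ↦ ADB
    C ↦ ABA
    D ↦ DC

A->DB, B->ADB, C->ABA, D->DC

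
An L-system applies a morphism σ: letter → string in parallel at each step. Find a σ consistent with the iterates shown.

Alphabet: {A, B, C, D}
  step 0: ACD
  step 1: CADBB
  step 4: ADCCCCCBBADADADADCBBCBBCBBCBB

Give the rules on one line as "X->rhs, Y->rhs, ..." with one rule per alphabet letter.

  step 0 ⇒ step 1: ACD ⇒ C·AD·BB
    A ↦ C
    C ↦ AD
    D ↦ BB
    B ↦ CC  (constrained at step 1)

A->C, B->CC, C->AD, D->BB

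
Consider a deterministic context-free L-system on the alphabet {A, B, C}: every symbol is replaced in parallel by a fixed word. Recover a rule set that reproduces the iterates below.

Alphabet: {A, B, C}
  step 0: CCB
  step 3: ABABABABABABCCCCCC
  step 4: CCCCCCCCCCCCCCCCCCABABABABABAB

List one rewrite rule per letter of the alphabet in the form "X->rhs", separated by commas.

  step 3 ⇒ step 4: ABABABABABABCCCCCC ⇒ C·CC·C·CC·C·CC·C·CC·C·CC·C·CC·AB·AB·AB·AB·AB·AB
    A ↦ C
    B ↦ CC
    C ↦ AB

A->C, B->CC, C->AB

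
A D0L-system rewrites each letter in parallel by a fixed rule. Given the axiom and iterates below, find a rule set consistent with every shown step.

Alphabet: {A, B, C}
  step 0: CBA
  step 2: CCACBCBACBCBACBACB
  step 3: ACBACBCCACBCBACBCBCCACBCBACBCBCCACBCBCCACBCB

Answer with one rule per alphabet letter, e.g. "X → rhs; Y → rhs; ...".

  step 2 ⇒ step 3: CCACBCBACBCBACBACB ⇒ ACB·ACB·CC·ACB·CB·ACB·CB·CC·ACB·CB·ACB·CB·CC·ACB·CB·CC·ACB·CB
    A ↦ CC
    B ↦ CB
    C ↦ ACB

A->CC, B->CB, C->ACB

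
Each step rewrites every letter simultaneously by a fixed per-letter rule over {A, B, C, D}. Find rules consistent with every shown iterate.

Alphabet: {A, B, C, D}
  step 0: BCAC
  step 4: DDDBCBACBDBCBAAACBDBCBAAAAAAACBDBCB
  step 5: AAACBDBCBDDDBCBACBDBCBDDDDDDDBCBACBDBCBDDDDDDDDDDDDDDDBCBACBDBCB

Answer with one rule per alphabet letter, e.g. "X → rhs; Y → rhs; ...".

A->DD, B->CB, C->DB, D->A

  step 4 ⇒ step 5: DDDBCBACBDBCBAAACBDBCBAAAAAAACBDBCB ⇒ A·A·A·CB·DB·CB·DD·DB·CB·A·CB·DB·CB·DD·DD·DD·DB·CB·A·CB·DB·CB·DD·DD·DD·DD·DD·DD·DD·DB·CB·A·CB·DB·CB
    A ↦ DD
    B ↦ CB
    C ↦ DB
    D ↦ A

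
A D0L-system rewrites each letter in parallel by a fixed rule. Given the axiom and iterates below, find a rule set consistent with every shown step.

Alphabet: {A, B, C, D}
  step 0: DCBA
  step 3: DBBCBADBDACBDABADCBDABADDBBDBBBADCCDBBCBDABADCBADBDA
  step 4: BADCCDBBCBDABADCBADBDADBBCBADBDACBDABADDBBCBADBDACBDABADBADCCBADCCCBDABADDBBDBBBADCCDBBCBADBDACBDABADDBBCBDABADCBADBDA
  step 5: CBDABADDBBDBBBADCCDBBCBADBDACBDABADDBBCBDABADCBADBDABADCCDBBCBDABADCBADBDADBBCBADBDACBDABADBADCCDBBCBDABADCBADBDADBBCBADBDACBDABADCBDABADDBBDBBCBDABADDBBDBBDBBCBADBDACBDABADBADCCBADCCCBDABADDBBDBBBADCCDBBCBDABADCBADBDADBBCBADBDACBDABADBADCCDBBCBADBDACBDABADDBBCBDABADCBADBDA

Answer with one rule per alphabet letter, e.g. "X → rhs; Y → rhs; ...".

A->BDA, B->C, C->DBB, D->BAD

  step 4 ⇒ step 5: BADCCDBBCBDABADCBADBDADBBCBADBDACBDABADDBBCBADBDACBDABADBADCCBADCCCBDABADDBBDBBBADCCDBBCBADBDACBDABADDBBCBDABADCBADBDA ⇒ C·BDA·BAD·DBB·DBB·BAD·C·C·DBB·C·BAD·BDA·C·BDA·BAD·DBB·C·BDA·BAD·C·BAD·BDA·BAD·C·C·DBB·C·BDA·BAD·C·BAD·BDA·DBB·C·BAD·BDA·C·BDA·BAD·BAD·C·C·DBB·C·BDA·BAD·C·BAD·BDA·DBB·C·BAD·BDA·C·BDA·BAD·C·BDA·BAD·DBB·DBB·C·BDA·BAD·DBB·DBB·DBB·C·BAD·BDA·C·BDA·BAD·BAD·C·C·BAD·C·C·C·BDA·BAD·DBB·DBB·BAD·C·C·DBB·C·BDA·BAD·C·BAD·BDA·DBB·C·BAD·BDA·C·BDA·BAD·BAD·C·C·DBB·C·BAD·BDA·C·BDA·BAD·DBB·C·BDA·BAD·C·BAD·BDA
    A ↦ BDA
    B ↦ C
    C ↦ DBB
    D ↦ BAD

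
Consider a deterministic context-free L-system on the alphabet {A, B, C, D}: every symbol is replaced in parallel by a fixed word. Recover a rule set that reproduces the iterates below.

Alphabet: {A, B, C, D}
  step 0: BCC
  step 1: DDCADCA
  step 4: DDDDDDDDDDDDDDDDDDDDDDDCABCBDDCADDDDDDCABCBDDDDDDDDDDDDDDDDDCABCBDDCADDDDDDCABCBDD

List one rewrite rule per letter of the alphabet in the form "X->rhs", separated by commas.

  step 0 ⇒ step 1: BCC ⇒ D·DCA·DCA
    B ↦ D
    C ↦ DCA
    A ↦ BCB  (constrained at step 1)
    D ↦ DD  (constrained at step 1)

A->BCB, B->D, C->DCA, D->DD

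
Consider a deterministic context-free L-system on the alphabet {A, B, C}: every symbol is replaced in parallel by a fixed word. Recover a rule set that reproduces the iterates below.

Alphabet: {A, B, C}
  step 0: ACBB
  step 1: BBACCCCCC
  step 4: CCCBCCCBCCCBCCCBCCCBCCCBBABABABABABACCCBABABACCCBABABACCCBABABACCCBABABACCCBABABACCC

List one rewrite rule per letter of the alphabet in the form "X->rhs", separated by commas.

  step 0 ⇒ step 1: ACBB ⇒ B·BA·CCC·CCC
    A ↦ B
    B ↦ CCC
    C ↦ BA

A->B, B->CCC, C->BA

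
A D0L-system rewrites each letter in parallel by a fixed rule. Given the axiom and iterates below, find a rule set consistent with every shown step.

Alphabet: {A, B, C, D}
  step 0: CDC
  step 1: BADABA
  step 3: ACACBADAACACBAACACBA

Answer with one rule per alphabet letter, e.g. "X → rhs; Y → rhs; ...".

A->AC, B->A, C->BA, D->DA

  step 0 ⇒ step 1: CDC ⇒ BA·DA·BA
    C ↦ BA
    D ↦ DA
    A ↦ AC  (constrained at step 1)
    B ↦ A  (constrained at step 1)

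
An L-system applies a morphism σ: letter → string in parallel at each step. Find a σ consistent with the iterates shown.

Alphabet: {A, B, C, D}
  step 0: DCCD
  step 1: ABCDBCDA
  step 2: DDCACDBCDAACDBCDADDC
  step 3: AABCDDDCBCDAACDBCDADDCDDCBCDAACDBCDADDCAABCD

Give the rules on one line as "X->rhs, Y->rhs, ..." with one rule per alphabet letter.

  step 2 ⇒ step 3: DDCACDBCDAACDBCDADDC ⇒ A·A·BCD·DDC·BCD·A·ACD·BCD·A·DDC·DDC·BCD·A·ACD·BCD·A·DDC·A·A·BCD
    A ↦ DDC
    B ↦ ACD
    C ↦ BCD
    D ↦ A

A->DDC, B->ACD, C->BCD, D->A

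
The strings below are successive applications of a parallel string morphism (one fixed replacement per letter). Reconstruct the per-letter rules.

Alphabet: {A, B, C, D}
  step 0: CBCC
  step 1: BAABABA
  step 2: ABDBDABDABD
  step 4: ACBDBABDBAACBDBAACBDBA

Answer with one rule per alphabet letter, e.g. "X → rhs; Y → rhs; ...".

  step 1 ⇒ step 2: BAABABA ⇒ A·BD·BD·A·BD·A·BD
    A ↦ BD
    B ↦ A
  step 0 ⇒ step 1: CBCC ⇒ BA·A·BA·BA
    C ↦ BA
    D ↦ C  (constrained at step 2)

A->BD, B->A, C->BA, D->C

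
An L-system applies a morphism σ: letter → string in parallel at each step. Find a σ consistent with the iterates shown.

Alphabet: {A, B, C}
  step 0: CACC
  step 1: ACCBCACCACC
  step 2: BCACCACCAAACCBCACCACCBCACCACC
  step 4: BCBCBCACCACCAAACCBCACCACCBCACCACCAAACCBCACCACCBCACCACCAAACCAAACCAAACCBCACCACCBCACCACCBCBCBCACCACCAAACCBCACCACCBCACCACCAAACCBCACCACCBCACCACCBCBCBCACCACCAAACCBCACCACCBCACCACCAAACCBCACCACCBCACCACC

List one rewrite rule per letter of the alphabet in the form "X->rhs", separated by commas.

A->BC, B->AA, C->ACC

  step 1 ⇒ step 2: ACCBCACCACC ⇒ BC·ACC·ACC·AA·ACC·BC·ACC·ACC·BC·ACC·ACC
    A ↦ BC
    B ↦ AA
    C ↦ ACC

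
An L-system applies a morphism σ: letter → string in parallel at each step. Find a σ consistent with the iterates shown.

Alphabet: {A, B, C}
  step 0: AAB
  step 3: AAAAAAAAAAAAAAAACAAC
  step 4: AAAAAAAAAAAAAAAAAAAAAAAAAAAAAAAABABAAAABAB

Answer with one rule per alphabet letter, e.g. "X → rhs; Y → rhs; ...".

  step 3 ⇒ step 4: AAAAAAAAAAAAAAAACAAC ⇒ AA·AA·AA·AA·AA·AA·AA·AA·AA·AA·AA·AA·AA·AA·AA·AA·BAB·AA·AA·BAB
    A ↦ AA
    C ↦ BAB
    B ↦ C  (constrained at step 0)

A->AA, B->C, C->BAB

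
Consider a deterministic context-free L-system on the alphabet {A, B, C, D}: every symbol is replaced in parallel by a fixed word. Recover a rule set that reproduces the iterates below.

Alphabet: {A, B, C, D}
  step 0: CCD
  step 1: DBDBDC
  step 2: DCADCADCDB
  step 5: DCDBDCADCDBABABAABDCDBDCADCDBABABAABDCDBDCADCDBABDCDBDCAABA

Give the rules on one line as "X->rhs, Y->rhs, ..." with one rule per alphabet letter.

  step 1 ⇒ step 2: DBDBDC ⇒ DC·A·DC·A·DC·DB
    B ↦ A
    C ↦ DB
    D ↦ DC
    A ↦ AB  (constrained at step 2)

A->AB, B->A, C->DB, D->DC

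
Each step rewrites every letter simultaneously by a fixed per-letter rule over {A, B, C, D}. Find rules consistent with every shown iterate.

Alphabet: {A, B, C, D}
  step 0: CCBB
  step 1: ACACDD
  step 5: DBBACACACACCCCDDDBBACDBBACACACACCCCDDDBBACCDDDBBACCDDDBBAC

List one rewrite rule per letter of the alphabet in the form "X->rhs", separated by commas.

  step 0 ⇒ step 1: CCBB ⇒ AC·AC·D·D
    B ↦ D
    C ↦ AC
    A ↦ DBB  (constrained at step 1)
    D ↦ C  (constrained at step 1)

A->DBB, B->D, C->AC, D->C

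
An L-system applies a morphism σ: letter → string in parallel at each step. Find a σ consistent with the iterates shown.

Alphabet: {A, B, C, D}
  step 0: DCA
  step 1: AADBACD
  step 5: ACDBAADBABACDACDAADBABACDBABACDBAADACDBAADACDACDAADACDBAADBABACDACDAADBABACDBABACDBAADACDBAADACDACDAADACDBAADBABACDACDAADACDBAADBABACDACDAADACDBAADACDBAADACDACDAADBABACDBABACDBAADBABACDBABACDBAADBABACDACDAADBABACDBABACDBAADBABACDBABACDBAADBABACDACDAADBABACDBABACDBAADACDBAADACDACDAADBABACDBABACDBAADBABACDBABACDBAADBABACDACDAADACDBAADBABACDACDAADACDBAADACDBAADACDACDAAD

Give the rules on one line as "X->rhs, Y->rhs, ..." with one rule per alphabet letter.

A->ACD, B->BAB, C->B, D->AAD

  step 0 ⇒ step 1: DCA ⇒ AAD·B·ACD
    A ↦ ACD
    C ↦ B
    D ↦ AAD
    B ↦ BAB  (constrained at step 1)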